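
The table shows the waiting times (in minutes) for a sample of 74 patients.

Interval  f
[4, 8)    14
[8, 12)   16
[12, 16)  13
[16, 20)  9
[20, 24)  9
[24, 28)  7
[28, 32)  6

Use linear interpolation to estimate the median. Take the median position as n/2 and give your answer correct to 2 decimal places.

14.15

Cumulative frequencies: 14, 30, 43, 52, 61, 68, 74
n = 74; position = n/2 = 37.
This falls in the class [12, 16): L = 12, F = 30, f = 13, h = 4.
Median ≈ 12 + ((37 − 30) / 13) × 4 = 14.1538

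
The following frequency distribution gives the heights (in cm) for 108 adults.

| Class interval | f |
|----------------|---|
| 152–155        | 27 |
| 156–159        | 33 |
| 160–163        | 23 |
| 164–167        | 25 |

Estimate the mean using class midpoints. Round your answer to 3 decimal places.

159.204

Midpoints: 153.5, 157.5, 161.5, 165.5
Σfm = 27×153.5 + 33×157.5 + 23×161.5 + 25×165.5 = 17194
n = Σf = 108
Mean = 17194 / 108 = 159.2037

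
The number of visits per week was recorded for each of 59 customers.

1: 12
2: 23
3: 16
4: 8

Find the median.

Cumulative frequencies: 12, 35, 51, 59
n = 59, so the median is the value in position (n+1)/2 = 30.
Position 30 falls at value 2.

2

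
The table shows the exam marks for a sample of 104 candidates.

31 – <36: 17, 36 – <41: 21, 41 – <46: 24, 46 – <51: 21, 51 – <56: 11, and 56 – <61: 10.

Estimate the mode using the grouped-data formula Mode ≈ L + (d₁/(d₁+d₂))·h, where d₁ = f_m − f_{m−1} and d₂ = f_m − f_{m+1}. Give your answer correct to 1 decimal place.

43.5

Modal class: 41 – <46 (highest frequency 24).
d₁ = 24 − 21 = 3, d₂ = 24 − 21 = 3
Mode ≈ 41 + (3/(3+3)) × 5 = 41 + 2.5000 = 43.5000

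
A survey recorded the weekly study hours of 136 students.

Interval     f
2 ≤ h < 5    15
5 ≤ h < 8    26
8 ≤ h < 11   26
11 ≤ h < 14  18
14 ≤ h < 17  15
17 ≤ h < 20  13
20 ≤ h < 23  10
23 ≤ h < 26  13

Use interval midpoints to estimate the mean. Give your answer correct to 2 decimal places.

12.50

Midpoints: 3.5, 6.5, 9.5, 12.5, 15.5, 18.5, 21.5, 24.5
Σfm = 15×3.5 + 26×6.5 + 26×9.5 + 18×12.5 + 15×15.5 + 13×18.5 + 10×21.5 + 13×24.5 = 1700
n = Σf = 136
Mean = 1700 / 136 = 12.5000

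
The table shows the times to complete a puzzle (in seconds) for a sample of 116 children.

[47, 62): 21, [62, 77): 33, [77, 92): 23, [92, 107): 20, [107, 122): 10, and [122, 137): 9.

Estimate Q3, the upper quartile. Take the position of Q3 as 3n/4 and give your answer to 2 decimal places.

Cumulative frequencies: 21, 54, 77, 97, 107, 116
n = 116; position = 3n/4 = 87.
This falls in the class [92, 107): L = 92, F = 77, f = 20, h = 15.
Upper quartile ≈ 92 + ((87 − 77) / 20) × 15 = 99.5000

99.50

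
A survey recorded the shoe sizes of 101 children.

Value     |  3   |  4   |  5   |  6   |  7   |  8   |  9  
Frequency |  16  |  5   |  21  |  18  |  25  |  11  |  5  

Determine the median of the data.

6

Cumulative frequencies: 16, 21, 42, 60, 85, 96, 101
n = 101, so the median is the value in position (n+1)/2 = 51.
Position 51 falls at value 6.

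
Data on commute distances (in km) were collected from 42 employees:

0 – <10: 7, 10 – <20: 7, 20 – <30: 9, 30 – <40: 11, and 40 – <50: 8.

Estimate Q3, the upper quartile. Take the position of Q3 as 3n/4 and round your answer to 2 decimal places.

Cumulative frequencies: 7, 14, 23, 34, 42
n = 42; position = 3n/4 = 31.5.
This falls in the class 30 – <40: L = 30, F = 23, f = 11, h = 10.
Upper quartile ≈ 30 + ((31.5 − 23) / 11) × 10 = 37.7273

37.73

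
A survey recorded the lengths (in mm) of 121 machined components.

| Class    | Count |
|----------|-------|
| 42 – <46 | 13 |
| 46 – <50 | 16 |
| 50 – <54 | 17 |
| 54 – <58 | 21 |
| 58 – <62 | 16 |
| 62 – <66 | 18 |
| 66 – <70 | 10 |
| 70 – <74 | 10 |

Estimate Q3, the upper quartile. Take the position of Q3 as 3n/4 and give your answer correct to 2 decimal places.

Cumulative frequencies: 13, 29, 46, 67, 83, 101, 111, 121
n = 121; position = 3n/4 = 90.75.
This falls in the class 62 – <66: L = 62, F = 83, f = 18, h = 4.
Upper quartile ≈ 62 + ((90.75 − 83) / 18) × 4 = 63.7222

63.72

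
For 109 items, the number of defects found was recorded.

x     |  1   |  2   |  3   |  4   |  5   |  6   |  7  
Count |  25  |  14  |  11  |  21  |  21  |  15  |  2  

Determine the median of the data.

4

Cumulative frequencies: 25, 39, 50, 71, 92, 107, 109
n = 109, so the median is the value in position (n+1)/2 = 55.
Position 55 falls at value 4.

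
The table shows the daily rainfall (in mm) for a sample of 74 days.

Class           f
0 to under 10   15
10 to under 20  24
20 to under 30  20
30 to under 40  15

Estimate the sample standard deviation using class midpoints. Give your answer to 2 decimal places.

Midpoints: 5, 15, 25, 35
n = 74, Σfm = 1460, mean = 19.7297
Σfm² = 36650
Σf(m − x̄)² = Σfm² − (Σfm)²/n = 36650 − 1460²/74 = 7844.5946
Sample variance = 7844.5946 / 73 = 107.4602
Standard deviation = √107.4602 = 10.3663

10.37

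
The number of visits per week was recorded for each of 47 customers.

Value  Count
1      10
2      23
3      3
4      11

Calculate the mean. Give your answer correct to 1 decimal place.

Values: 1, 2, 3, 4
Σfx = 10×1 + 23×2 + 3×3 + 11×4 = 109
n = Σf = 47
Mean = 109 / 47 = 2.3191

2.3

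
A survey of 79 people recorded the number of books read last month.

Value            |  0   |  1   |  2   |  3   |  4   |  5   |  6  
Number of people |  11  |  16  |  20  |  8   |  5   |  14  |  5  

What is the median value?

2

Cumulative frequencies: 11, 27, 47, 55, 60, 74, 79
n = 79, so the median is the value in position (n+1)/2 = 40.
Position 40 falls at value 2.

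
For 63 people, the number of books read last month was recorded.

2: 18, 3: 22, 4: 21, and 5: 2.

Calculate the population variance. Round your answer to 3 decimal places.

0.734

Values: 2, 3, 4, 5
n = 63, Σfx = 196, mean = 3.1111
Σfx² = 656
Σf(x − x̄)² = Σfx² − (Σfx)²/n = 656 − 196²/63 = 46.2222
Population variance = 46.2222 / 63 = 0.7337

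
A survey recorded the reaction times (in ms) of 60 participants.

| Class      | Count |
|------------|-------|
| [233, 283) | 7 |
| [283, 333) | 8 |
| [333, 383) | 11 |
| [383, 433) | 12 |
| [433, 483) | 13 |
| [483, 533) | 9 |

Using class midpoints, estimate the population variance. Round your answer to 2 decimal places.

6257.64

Midpoints: 258, 308, 358, 408, 458, 508
n = 60, Σfm = 23630, mean = 393.8333
Σfm² = 9681740
Σf(m − x̄)² = Σfm² − (Σfm)²/n = 9681740 − 23630²/60 = 375458.3333
Population variance = 375458.3333 / 60 = 6257.6389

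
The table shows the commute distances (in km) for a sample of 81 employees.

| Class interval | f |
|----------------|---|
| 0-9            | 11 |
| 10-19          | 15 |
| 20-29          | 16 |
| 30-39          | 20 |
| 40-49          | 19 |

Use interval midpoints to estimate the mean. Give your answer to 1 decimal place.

27.1

Midpoints: 4.5, 14.5, 24.5, 34.5, 44.5
Σfm = 11×4.5 + 15×14.5 + 16×24.5 + 20×34.5 + 19×44.5 = 2194.5
n = Σf = 81
Mean = 2194.5 / 81 = 27.0926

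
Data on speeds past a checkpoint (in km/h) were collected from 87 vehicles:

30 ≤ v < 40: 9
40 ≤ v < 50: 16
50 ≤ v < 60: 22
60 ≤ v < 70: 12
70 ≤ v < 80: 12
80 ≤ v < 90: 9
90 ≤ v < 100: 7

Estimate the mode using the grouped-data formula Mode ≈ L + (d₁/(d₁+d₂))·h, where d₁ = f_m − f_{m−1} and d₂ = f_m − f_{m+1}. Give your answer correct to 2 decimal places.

Modal class: 50 ≤ v < 60 (highest frequency 22).
d₁ = 22 − 16 = 6, d₂ = 22 − 12 = 10
Mode ≈ 50 + (6/(6+10)) × 10 = 50 + 3.7500 = 53.7500

53.75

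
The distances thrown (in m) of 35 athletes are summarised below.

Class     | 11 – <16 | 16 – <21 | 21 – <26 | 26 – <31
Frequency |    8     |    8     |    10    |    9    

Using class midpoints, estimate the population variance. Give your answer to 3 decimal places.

Midpoints: 13.5, 18.5, 23.5, 28.5
n = 35, Σfm = 747.5, mean = 21.3571
Σfm² = 17028.75
Σf(m − x̄)² = Σfm² − (Σfm)²/n = 17028.75 − 747.5²/35 = 1064.2857
Population variance = 1064.2857 / 35 = 30.4082

30.408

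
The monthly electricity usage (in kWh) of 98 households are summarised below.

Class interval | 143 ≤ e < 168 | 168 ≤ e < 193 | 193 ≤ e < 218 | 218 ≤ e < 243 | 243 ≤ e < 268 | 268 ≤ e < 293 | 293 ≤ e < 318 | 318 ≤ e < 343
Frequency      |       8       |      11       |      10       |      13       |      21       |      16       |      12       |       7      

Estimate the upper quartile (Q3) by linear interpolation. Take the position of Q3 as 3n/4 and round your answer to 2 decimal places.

Cumulative frequencies: 8, 19, 29, 42, 63, 79, 91, 98
n = 98; position = 3n/4 = 73.5.
This falls in the class 268 ≤ e < 293: L = 268, F = 63, f = 16, h = 25.
Upper quartile ≈ 268 + ((73.5 − 63) / 16) × 25 = 284.4062

284.41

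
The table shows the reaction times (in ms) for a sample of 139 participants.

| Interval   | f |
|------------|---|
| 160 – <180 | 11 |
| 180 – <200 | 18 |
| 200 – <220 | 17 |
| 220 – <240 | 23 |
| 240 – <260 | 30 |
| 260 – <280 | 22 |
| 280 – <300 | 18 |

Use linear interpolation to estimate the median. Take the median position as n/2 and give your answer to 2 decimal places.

240.33

Cumulative frequencies: 11, 29, 46, 69, 99, 121, 139
n = 139; position = n/2 = 69.5.
This falls in the class 240 – <260: L = 240, F = 69, f = 30, h = 20.
Median ≈ 240 + ((69.5 − 69) / 30) × 20 = 240.3333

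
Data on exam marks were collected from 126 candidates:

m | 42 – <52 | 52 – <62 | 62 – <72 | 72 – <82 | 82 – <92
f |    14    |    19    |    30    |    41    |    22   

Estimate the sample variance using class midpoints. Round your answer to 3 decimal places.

154.032

Midpoints: 47, 57, 67, 77, 87
n = 126, Σfm = 8822, mean = 70.0159
Σfm² = 636934
Σf(m − x̄)² = Σfm² − (Σfm)²/n = 636934 − 8822²/126 = 19253.9683
Sample variance = 19253.9683 / 125 = 154.0317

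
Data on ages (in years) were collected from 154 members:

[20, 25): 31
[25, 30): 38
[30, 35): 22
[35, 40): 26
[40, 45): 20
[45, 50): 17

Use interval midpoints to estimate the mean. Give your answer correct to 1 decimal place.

Midpoints: 22.5, 27.5, 32.5, 37.5, 42.5, 47.5
Σfm = 31×22.5 + 38×27.5 + 22×32.5 + 26×37.5 + 20×42.5 + 17×47.5 = 5090
n = Σf = 154
Mean = 5090 / 154 = 33.0519

33.1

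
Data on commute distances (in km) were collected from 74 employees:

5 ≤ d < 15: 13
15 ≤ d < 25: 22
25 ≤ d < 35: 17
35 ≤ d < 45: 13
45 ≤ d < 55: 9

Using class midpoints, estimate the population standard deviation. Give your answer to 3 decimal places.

12.686

Midpoints: 10, 20, 30, 40, 50
n = 74, Σfm = 2050, mean = 27.7027
Σfm² = 68700
Σf(m − x̄)² = Σfm² − (Σfm)²/n = 68700 − 2050²/74 = 11909.4595
Population variance = 11909.4595 / 74 = 160.9386
Standard deviation = √160.9386 = 12.6862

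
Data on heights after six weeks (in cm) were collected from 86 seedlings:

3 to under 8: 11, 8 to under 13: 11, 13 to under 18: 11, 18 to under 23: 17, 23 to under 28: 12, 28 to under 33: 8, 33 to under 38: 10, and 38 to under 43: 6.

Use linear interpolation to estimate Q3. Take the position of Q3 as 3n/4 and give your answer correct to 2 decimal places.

29.56

Cumulative frequencies: 11, 22, 33, 50, 62, 70, 80, 86
n = 86; position = 3n/4 = 64.5.
This falls in the class 28 to under 33: L = 28, F = 62, f = 8, h = 5.
Upper quartile ≈ 28 + ((64.5 − 62) / 8) × 5 = 29.5625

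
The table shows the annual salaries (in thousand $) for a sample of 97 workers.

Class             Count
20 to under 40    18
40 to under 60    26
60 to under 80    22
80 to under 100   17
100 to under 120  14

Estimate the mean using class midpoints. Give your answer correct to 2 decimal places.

Midpoints: 30, 50, 70, 90, 110
Σfm = 18×30 + 26×50 + 22×70 + 17×90 + 14×110 = 6450
n = Σf = 97
Mean = 6450 / 97 = 66.4948

66.49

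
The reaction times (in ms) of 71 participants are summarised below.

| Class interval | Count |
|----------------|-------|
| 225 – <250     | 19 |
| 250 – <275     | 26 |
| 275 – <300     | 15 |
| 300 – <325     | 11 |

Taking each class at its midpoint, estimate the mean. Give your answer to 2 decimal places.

268.84

Midpoints: 237.5, 262.5, 287.5, 312.5
Σfm = 19×237.5 + 26×262.5 + 15×287.5 + 11×312.5 = 19087.5
n = Σf = 71
Mean = 19087.5 / 71 = 268.8380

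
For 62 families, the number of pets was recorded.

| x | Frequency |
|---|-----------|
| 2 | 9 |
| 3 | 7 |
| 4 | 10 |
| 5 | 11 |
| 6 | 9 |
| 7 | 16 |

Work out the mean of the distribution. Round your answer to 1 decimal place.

Values: 2, 3, 4, 5, 6, 7
Σfx = 9×2 + 7×3 + 10×4 + 11×5 + 9×6 + 16×7 = 300
n = Σf = 62
Mean = 300 / 62 = 4.8387

4.8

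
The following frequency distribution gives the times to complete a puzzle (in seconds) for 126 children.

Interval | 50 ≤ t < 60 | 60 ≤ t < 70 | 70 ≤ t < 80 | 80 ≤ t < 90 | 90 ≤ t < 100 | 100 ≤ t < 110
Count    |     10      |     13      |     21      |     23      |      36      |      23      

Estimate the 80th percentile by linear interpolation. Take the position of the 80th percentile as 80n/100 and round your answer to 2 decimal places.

99.39

Cumulative frequencies: 10, 23, 44, 67, 103, 126
n = 126; position = 80n/100 = 100.8.
This falls in the class 90 ≤ t < 100: L = 90, F = 67, f = 36, h = 10.
80th percentile ≈ 90 + ((100.8 − 67) / 36) × 10 = 99.3889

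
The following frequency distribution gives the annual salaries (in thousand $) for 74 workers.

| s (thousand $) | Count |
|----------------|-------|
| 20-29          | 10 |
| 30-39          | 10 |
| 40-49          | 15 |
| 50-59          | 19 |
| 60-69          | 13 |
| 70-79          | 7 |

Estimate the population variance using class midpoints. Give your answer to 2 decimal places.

Midpoints: 24.5, 34.5, 44.5, 54.5, 64.5, 74.5
n = 74, Σfm = 3653, mean = 49.3649
Σfm² = 196978.5
Σf(m − x̄)² = Σfm² − (Σfm)²/n = 196978.5 − 3653²/74 = 16648.6486
Population variance = 16648.6486 / 74 = 224.9817

224.98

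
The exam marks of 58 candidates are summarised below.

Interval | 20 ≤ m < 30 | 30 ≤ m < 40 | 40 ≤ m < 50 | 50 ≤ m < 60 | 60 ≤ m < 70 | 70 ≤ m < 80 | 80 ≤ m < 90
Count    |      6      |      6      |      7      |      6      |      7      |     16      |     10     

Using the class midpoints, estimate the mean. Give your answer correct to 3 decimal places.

Midpoints: 25, 35, 45, 55, 65, 75, 85
Σfm = 6×25 + 6×35 + 7×45 + 6×55 + 7×65 + 16×75 + 10×85 = 3510
n = Σf = 58
Mean = 3510 / 58 = 60.5172

60.517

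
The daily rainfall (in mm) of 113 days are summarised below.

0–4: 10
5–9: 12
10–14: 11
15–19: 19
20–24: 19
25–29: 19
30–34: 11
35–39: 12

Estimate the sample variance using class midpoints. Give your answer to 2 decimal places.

108.89

Midpoints: 2, 7, 12, 17, 22, 27, 32, 37
n = 113, Σfm = 2286, mean = 20.2301
Σfm² = 58442
Σf(m − x̄)² = Σfm² − (Σfm)²/n = 58442 − 2286²/113 = 12196.0177
Sample variance = 12196.0177 / 112 = 108.8930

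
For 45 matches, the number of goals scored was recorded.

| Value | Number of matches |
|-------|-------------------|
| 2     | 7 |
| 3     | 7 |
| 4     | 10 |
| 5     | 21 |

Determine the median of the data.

4

Cumulative frequencies: 7, 14, 24, 45
n = 45, so the median is the value in position (n+1)/2 = 23.
Position 23 falls at value 4.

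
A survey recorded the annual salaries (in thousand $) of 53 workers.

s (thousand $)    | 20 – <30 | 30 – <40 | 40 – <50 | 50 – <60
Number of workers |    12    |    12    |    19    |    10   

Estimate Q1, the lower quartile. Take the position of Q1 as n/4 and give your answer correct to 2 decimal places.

Cumulative frequencies: 12, 24, 43, 53
n = 53; position = n/4 = 13.25.
This falls in the class 30 – <40: L = 30, F = 12, f = 12, h = 10.
Lower quartile ≈ 30 + ((13.25 − 12) / 12) × 10 = 31.0417

31.04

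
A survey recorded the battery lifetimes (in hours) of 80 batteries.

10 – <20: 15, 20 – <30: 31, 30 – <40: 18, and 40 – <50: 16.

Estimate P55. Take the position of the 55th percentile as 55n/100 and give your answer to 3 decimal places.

29.355

Cumulative frequencies: 15, 46, 64, 80
n = 80; position = 55n/100 = 44.
This falls in the class 20 – <30: L = 20, F = 15, f = 31, h = 10.
55th percentile ≈ 20 + ((44 − 15) / 31) × 10 = 29.3548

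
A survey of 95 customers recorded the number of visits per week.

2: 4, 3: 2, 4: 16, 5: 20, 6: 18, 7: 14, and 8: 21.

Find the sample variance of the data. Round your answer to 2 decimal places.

Values: 2, 3, 4, 5, 6, 7, 8
n = 95, Σfx = 552, mean = 5.8105
Σfx² = 3468
Σf(x − x̄)² = Σfx² − (Σfx)²/n = 3468 − 552²/95 = 260.5895
Sample variance = 260.5895 / 94 = 2.7722

2.77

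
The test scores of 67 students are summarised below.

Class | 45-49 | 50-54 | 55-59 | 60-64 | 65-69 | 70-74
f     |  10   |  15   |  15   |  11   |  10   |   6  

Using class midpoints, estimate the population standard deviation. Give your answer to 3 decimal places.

7.656

Midpoints: 47, 52, 57, 62, 67, 72
n = 67, Σfm = 3889, mean = 58.0448
Σfm² = 229663
Σf(m − x̄)² = Σfm² − (Σfm)²/n = 229663 − 3889²/67 = 3926.8657
Population variance = 3926.8657 / 67 = 58.6099
Standard deviation = √58.6099 = 7.6557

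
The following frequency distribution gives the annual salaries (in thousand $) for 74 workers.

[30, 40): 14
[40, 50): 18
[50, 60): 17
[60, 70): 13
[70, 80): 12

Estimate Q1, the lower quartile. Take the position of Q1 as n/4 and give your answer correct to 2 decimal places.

Cumulative frequencies: 14, 32, 49, 62, 74
n = 74; position = n/4 = 18.5.
This falls in the class [40, 50): L = 40, F = 14, f = 18, h = 10.
Lower quartile ≈ 40 + ((18.5 − 14) / 18) × 10 = 42.5000

42.50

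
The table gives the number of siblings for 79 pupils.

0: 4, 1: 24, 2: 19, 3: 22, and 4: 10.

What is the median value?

Cumulative frequencies: 4, 28, 47, 69, 79
n = 79, so the median is the value in position (n+1)/2 = 40.
Position 40 falls at value 2.

2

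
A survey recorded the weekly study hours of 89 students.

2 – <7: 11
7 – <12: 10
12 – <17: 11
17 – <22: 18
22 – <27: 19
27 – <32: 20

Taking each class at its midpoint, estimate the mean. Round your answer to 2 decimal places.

19.22

Midpoints: 4.5, 9.5, 14.5, 19.5, 24.5, 29.5
Σfm = 11×4.5 + 10×9.5 + 11×14.5 + 18×19.5 + 19×24.5 + 20×29.5 = 1710.5
n = Σf = 89
Mean = 1710.5 / 89 = 19.2191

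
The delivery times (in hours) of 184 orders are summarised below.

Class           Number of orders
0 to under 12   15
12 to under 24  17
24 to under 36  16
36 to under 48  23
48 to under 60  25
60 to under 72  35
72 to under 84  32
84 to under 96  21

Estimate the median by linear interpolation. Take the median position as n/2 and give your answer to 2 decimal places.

Cumulative frequencies: 15, 32, 48, 71, 96, 131, 163, 184
n = 184; position = n/2 = 92.
This falls in the class 48 to under 60: L = 48, F = 71, f = 25, h = 12.
Median ≈ 48 + ((92 − 71) / 25) × 12 = 58.0800

58.08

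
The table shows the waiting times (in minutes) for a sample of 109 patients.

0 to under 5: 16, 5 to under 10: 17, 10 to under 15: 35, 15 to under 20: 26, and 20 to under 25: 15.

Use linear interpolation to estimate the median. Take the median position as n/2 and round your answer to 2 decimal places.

Cumulative frequencies: 16, 33, 68, 94, 109
n = 109; position = n/2 = 54.5.
This falls in the class 10 to under 15: L = 10, F = 33, f = 35, h = 5.
Median ≈ 10 + ((54.5 − 33) / 35) × 5 = 13.0714

13.07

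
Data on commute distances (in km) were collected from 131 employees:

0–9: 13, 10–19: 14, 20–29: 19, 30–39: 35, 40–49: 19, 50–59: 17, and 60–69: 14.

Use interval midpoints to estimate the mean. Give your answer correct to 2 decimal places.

35.19

Midpoints: 4.5, 14.5, 24.5, 34.5, 44.5, 54.5, 64.5
Σfm = 13×4.5 + 14×14.5 + 19×24.5 + 35×34.5 + 19×44.5 + 17×54.5 + 14×64.5 = 4609.5
n = Σf = 131
Mean = 4609.5 / 131 = 35.1870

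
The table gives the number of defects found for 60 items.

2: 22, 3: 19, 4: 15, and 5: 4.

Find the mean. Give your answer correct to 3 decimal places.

Values: 2, 3, 4, 5
Σfx = 22×2 + 19×3 + 15×4 + 4×5 = 181
n = Σf = 60
Mean = 181 / 60 = 3.0167

3.017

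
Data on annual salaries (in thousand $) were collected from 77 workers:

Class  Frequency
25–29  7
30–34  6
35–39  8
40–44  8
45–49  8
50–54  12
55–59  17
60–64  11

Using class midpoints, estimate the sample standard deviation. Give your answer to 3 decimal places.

11.238

Midpoints: 27, 32, 37, 42, 47, 52, 57, 62
n = 77, Σfm = 3664, mean = 47.5844
Σfm² = 183948
Σf(m − x̄)² = Σfm² − (Σfm)²/n = 183948 − 3664²/77 = 9598.7013
Sample variance = 9598.7013 / 76 = 126.2987
Standard deviation = √126.2987 = 11.2383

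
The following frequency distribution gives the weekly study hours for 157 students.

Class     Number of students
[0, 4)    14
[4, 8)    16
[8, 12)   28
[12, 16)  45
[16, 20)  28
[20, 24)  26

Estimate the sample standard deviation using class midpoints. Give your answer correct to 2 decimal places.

5.97

Midpoints: 2, 6, 10, 14, 18, 22
n = 157, Σfm = 2110, mean = 13.4395
Σfm² = 33908
Σf(m − x̄)² = Σfm² − (Σfm)²/n = 33908 − 2110²/157 = 5550.6752
Sample variance = 5550.6752 / 156 = 35.5813
Standard deviation = √35.5813 = 5.9650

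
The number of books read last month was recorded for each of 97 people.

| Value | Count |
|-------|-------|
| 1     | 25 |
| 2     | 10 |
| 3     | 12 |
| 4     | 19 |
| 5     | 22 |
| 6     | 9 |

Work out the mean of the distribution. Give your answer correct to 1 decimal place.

Values: 1, 2, 3, 4, 5, 6
Σfx = 25×1 + 10×2 + 12×3 + 19×4 + 22×5 + 9×6 = 321
n = Σf = 97
Mean = 321 / 97 = 3.3093

3.3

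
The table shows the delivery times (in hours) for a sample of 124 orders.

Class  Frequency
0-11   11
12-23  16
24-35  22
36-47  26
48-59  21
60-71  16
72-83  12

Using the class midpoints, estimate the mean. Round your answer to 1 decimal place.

41.7

Midpoints: 5.5, 17.5, 29.5, 41.5, 53.5, 65.5, 77.5
Σfm = 11×5.5 + 16×17.5 + 22×29.5 + 26×41.5 + 21×53.5 + 16×65.5 + 12×77.5 = 5170
n = Σf = 124
Mean = 5170 / 124 = 41.6935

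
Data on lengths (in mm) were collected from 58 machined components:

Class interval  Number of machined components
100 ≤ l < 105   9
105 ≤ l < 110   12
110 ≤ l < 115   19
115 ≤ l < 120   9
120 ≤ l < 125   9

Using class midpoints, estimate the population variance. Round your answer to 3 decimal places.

Midpoints: 102.5, 107.5, 112.5, 117.5, 122.5
n = 58, Σfm = 6510, mean = 112.2414
Σfm² = 733012.5
Σf(m − x̄)² = Σfm² − (Σfm)²/n = 733012.5 − 6510²/58 = 2321.1207
Population variance = 2321.1207 / 58 = 40.0193

40.019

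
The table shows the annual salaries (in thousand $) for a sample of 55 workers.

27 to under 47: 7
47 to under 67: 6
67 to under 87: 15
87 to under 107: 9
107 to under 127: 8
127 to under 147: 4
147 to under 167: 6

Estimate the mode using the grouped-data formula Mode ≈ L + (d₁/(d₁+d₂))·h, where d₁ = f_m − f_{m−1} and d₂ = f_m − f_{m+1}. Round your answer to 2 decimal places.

79.00

Modal class: 67 to under 87 (highest frequency 15).
d₁ = 15 − 6 = 9, d₂ = 15 − 9 = 6
Mode ≈ 67 + (9/(9+6)) × 20 = 67 + 12.0000 = 79.0000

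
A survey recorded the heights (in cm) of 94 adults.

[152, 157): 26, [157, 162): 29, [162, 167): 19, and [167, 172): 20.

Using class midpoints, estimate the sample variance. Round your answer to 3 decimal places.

Midpoints: 154.5, 159.5, 164.5, 169.5
n = 94, Σfm = 15158, mean = 161.2553
Σfm² = 2447143.5
Σf(m − x̄)² = Σfm² − (Σfm)²/n = 2447143.5 − 15158²/94 = 2835.3723
Sample variance = 2835.3723 / 93 = 30.4879

30.488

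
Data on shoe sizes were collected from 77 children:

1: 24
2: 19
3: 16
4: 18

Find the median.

2

Cumulative frequencies: 24, 43, 59, 77
n = 77, so the median is the value in position (n+1)/2 = 39.
Position 39 falls at value 2.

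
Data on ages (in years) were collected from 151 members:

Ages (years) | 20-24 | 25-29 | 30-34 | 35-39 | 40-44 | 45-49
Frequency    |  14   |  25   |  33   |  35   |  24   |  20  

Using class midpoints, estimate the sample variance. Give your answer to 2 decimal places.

56.39

Midpoints: 22, 27, 32, 37, 42, 47
n = 151, Σfm = 5282, mean = 34.9801
Σfm² = 193224
Σf(m − x̄)² = Σfm² − (Σfm)²/n = 193224 − 5282²/151 = 8458.9404
Sample variance = 8458.9404 / 150 = 56.3929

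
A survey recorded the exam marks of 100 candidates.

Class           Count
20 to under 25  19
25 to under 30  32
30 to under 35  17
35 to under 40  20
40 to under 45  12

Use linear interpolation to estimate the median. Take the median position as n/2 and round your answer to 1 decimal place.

Cumulative frequencies: 19, 51, 68, 88, 100
n = 100; position = n/2 = 50.
This falls in the class 25 to under 30: L = 25, F = 19, f = 32, h = 5.
Median ≈ 25 + ((50 − 19) / 32) × 5 = 29.8438

29.8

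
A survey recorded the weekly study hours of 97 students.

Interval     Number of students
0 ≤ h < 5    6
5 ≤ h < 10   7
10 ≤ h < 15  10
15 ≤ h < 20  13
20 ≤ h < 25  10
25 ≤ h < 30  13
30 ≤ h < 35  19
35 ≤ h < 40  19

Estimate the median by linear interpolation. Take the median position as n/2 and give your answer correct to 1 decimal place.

Cumulative frequencies: 6, 13, 23, 36, 46, 59, 78, 97
n = 97; position = n/2 = 48.5.
This falls in the class 25 ≤ h < 30: L = 25, F = 46, f = 13, h = 5.
Median ≈ 25 + ((48.5 − 46) / 13) × 5 = 25.9615

26.0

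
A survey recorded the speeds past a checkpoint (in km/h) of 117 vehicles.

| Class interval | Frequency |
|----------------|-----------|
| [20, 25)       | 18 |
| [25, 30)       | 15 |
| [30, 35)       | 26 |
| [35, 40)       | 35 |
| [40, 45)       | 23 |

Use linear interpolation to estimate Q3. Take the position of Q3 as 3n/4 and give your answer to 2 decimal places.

39.11

Cumulative frequencies: 18, 33, 59, 94, 117
n = 117; position = 3n/4 = 87.75.
This falls in the class [35, 40): L = 35, F = 59, f = 35, h = 5.
Upper quartile ≈ 35 + ((87.75 − 59) / 35) × 5 = 39.1071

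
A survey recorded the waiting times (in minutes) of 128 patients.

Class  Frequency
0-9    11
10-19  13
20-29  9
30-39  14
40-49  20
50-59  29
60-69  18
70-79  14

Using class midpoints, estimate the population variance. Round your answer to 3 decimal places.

444.922

Midpoints: 4.5, 14.5, 24.5, 34.5, 44.5, 54.5, 64.5, 74.5
n = 128, Σfm = 5616, mean = 43.8750
Σfm² = 303352
Σf(m − x̄)² = Σfm² − (Σfm)²/n = 303352 − 5616²/128 = 56950.0000
Population variance = 56950.0000 / 128 = 444.9219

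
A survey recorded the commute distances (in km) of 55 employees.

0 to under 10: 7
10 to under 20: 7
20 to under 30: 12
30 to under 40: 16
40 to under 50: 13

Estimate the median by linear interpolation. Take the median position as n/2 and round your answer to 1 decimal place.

Cumulative frequencies: 7, 14, 26, 42, 55
n = 55; position = n/2 = 27.5.
This falls in the class 30 to under 40: L = 30, F = 26, f = 16, h = 10.
Median ≈ 30 + ((27.5 − 26) / 16) × 10 = 30.9375

30.9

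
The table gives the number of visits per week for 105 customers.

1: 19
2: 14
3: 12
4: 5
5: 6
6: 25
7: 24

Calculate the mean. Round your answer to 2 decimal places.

4.30

Values: 1, 2, 3, 4, 5, 6, 7
Σfx = 19×1 + 14×2 + 12×3 + 5×4 + 6×5 + 25×6 + 24×7 = 451
n = Σf = 105
Mean = 451 / 105 = 4.2952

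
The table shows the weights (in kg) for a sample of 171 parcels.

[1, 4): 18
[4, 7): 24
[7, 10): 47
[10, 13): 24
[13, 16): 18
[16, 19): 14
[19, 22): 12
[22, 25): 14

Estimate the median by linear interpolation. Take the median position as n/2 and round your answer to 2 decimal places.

9.78

Cumulative frequencies: 18, 42, 89, 113, 131, 145, 157, 171
n = 171; position = n/2 = 85.5.
This falls in the class [7, 10): L = 7, F = 42, f = 47, h = 3.
Median ≈ 7 + ((85.5 − 42) / 47) × 3 = 9.7766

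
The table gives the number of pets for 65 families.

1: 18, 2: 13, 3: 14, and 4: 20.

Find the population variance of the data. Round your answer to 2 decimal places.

1.42

Values: 1, 2, 3, 4
n = 65, Σfx = 166, mean = 2.5538
Σfx² = 516
Σf(x − x̄)² = Σfx² − (Σfx)²/n = 516 − 166²/65 = 92.0615
Population variance = 92.0615 / 65 = 1.4163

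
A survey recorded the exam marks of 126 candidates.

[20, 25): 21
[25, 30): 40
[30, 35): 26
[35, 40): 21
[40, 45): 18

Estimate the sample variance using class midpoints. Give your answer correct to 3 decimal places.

42.408

Midpoints: 22.5, 27.5, 32.5, 37.5, 42.5
n = 126, Σfm = 3970, mean = 31.5079
Σfm² = 130387.5
Σf(m − x̄)² = Σfm² − (Σfm)²/n = 130387.5 − 3970²/126 = 5300.9921
Sample variance = 5300.9921 / 125 = 42.4079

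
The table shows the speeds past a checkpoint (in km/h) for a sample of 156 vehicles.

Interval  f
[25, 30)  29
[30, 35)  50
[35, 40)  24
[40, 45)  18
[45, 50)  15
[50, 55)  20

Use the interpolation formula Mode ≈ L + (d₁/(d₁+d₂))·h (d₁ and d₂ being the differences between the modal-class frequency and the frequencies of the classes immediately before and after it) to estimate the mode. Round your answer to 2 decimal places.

Modal class: [30, 35) (highest frequency 50).
d₁ = 50 − 29 = 21, d₂ = 50 − 24 = 26
Mode ≈ 30 + (21/(21+26)) × 5 = 30 + 2.2340 = 32.2340

32.23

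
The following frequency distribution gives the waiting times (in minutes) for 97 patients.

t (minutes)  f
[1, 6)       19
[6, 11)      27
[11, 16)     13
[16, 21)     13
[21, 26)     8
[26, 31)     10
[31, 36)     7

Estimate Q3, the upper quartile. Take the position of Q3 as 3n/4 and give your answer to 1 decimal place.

21.5

Cumulative frequencies: 19, 46, 59, 72, 80, 90, 97
n = 97; position = 3n/4 = 72.75.
This falls in the class [21, 26): L = 21, F = 72, f = 8, h = 5.
Upper quartile ≈ 21 + ((72.75 − 72) / 8) × 5 = 21.4688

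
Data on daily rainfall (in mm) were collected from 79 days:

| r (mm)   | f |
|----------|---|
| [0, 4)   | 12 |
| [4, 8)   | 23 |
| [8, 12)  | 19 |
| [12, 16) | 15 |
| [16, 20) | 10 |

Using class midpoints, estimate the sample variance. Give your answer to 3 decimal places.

Midpoints: 2, 6, 10, 14, 18
n = 79, Σfm = 742, mean = 9.3924
Σfm² = 8956
Σf(m − x̄)² = Σfm² − (Σfm)²/n = 8956 − 742²/79 = 1986.8354
Sample variance = 1986.8354 / 78 = 25.4722

25.472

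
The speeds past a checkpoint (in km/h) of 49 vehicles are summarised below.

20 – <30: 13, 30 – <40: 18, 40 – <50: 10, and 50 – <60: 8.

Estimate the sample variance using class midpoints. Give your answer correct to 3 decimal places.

107.398

Midpoints: 25, 35, 45, 55
n = 49, Σfm = 1845, mean = 37.6531
Σfm² = 74625
Σf(m − x̄)² = Σfm² − (Σfm)²/n = 74625 − 1845²/49 = 5155.1020
Sample variance = 5155.1020 / 48 = 107.3980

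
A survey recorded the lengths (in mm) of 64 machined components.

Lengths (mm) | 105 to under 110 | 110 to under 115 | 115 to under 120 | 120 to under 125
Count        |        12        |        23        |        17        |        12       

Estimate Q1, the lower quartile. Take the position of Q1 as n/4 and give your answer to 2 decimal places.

110.87

Cumulative frequencies: 12, 35, 52, 64
n = 64; position = n/4 = 16.
This falls in the class 110 to under 115: L = 110, F = 12, f = 23, h = 5.
Lower quartile ≈ 110 + ((16 − 12) / 23) × 5 = 110.8696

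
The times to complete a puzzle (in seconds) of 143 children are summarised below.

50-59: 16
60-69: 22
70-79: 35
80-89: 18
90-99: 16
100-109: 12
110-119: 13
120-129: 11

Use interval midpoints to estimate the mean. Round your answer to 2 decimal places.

84.22

Midpoints: 54.5, 64.5, 74.5, 84.5, 94.5, 104.5, 114.5, 124.5
Σfm = 16×54.5 + 22×64.5 + 35×74.5 + 18×84.5 + 16×94.5 + 12×104.5 + 13×114.5 + 11×124.5 = 12043.5
n = Σf = 143
Mean = 12043.5 / 143 = 84.2203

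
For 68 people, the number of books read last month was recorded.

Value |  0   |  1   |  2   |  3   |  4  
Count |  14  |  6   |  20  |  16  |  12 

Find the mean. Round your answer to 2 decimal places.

2.09

Values: 0, 1, 2, 3, 4
Σfx = 14×0 + 6×1 + 20×2 + 16×3 + 12×4 = 142
n = Σf = 68
Mean = 142 / 68 = 2.0882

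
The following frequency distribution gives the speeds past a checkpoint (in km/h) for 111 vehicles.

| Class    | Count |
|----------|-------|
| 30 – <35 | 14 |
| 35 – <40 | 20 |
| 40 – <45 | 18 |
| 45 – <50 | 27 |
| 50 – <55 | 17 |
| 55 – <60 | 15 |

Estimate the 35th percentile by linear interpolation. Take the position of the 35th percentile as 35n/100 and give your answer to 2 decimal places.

Cumulative frequencies: 14, 34, 52, 79, 96, 111
n = 111; position = 35n/100 = 38.85.
This falls in the class 40 – <45: L = 40, F = 34, f = 18, h = 5.
35th percentile ≈ 40 + ((38.85 − 34) / 18) × 5 = 41.3472

41.35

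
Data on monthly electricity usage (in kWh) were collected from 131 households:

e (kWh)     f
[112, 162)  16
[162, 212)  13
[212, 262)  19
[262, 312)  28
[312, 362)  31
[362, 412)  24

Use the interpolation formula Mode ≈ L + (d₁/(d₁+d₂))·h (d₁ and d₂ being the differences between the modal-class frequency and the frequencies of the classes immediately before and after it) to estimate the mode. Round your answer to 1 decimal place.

327.0

Modal class: [312, 362) (highest frequency 31).
d₁ = 31 − 28 = 3, d₂ = 31 − 24 = 7
Mode ≈ 312 + (3/(3+7)) × 50 = 312 + 15.0000 = 327.0000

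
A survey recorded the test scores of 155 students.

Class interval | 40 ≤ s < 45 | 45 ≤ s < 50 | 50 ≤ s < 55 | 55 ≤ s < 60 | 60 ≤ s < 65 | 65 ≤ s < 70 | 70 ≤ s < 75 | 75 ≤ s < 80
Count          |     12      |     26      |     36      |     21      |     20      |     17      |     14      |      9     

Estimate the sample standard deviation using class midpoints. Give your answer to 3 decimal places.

9.915

Midpoints: 42.5, 47.5, 52.5, 57.5, 62.5, 67.5, 72.5, 77.5
n = 155, Σfm = 8952.5, mean = 57.7581
Σfm² = 532218.75
Σf(m − x̄)² = Σfm² − (Σfm)²/n = 532218.75 − 8952.5²/155 = 15139.6774
Sample variance = 15139.6774 / 154 = 98.3096
Standard deviation = √98.3096 = 9.9151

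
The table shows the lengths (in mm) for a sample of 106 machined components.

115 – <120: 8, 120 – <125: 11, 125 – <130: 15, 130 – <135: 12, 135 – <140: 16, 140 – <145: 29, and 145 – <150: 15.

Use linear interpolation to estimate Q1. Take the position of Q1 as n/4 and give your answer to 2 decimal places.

Cumulative frequencies: 8, 19, 34, 46, 62, 91, 106
n = 106; position = n/4 = 26.5.
This falls in the class 125 – <130: L = 125, F = 19, f = 15, h = 5.
Lower quartile ≈ 125 + ((26.5 − 19) / 15) × 5 = 127.5000

127.50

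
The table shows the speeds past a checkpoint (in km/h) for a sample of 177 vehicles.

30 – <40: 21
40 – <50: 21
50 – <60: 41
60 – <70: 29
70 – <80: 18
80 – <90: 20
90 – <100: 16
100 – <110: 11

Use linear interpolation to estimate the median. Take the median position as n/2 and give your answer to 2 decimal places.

61.90

Cumulative frequencies: 21, 42, 83, 112, 130, 150, 166, 177
n = 177; position = n/2 = 88.5.
This falls in the class 60 – <70: L = 60, F = 83, f = 29, h = 10.
Median ≈ 60 + ((88.5 − 83) / 29) × 10 = 61.8966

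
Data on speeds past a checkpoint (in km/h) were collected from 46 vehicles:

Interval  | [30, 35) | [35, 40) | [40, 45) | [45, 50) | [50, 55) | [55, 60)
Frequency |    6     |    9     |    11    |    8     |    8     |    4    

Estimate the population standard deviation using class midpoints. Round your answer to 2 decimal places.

Midpoints: 32.5, 37.5, 42.5, 47.5, 52.5, 57.5
n = 46, Σfm = 2030, mean = 44.1304
Σfm² = 92187.5
Σf(m − x̄)² = Σfm² − (Σfm)²/n = 92187.5 − 2030²/46 = 2602.7174
Population variance = 2602.7174 / 46 = 56.5808
Standard deviation = √56.5808 = 7.5220

7.52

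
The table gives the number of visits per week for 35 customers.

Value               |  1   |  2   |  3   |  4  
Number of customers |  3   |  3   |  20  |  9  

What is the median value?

Cumulative frequencies: 3, 6, 26, 35
n = 35, so the median is the value in position (n+1)/2 = 18.
Position 18 falls at value 3.

3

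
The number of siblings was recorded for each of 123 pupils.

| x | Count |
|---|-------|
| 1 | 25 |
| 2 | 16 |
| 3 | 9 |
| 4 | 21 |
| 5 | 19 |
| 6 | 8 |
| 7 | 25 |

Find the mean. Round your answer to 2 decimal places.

3.95

Values: 1, 2, 3, 4, 5, 6, 7
Σfx = 25×1 + 16×2 + 9×3 + 21×4 + 19×5 + 8×6 + 25×7 = 486
n = Σf = 123
Mean = 486 / 123 = 3.9512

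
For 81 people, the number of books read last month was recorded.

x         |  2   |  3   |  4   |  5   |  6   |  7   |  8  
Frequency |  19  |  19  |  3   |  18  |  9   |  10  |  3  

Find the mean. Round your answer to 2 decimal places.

Values: 2, 3, 4, 5, 6, 7, 8
Σfx = 19×2 + 19×3 + 3×4 + 18×5 + 9×6 + 10×7 + 3×8 = 345
n = Σf = 81
Mean = 345 / 81 = 4.2593

4.26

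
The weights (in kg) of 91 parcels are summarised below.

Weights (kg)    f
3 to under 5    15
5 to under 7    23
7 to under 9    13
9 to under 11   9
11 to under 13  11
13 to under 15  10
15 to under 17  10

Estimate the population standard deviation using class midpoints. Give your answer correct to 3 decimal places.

Midpoints: 4, 6, 8, 10, 12, 14, 16
n = 91, Σfm = 824, mean = 9.0549
Σfm² = 8904
Σf(m − x̄)² = Σfm² − (Σfm)²/n = 8904 − 824²/91 = 1442.7253
Population variance = 1442.7253 / 91 = 15.8541
Standard deviation = √15.8541 = 3.9817

3.982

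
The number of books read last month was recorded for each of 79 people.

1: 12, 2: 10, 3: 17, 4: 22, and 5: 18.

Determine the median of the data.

4

Cumulative frequencies: 12, 22, 39, 61, 79
n = 79, so the median is the value in position (n+1)/2 = 40.
Position 40 falls at value 4.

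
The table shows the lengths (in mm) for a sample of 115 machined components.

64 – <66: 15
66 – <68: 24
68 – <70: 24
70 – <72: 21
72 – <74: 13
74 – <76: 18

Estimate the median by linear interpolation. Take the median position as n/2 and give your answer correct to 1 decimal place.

Cumulative frequencies: 15, 39, 63, 84, 97, 115
n = 115; position = n/2 = 57.5.
This falls in the class 68 – <70: L = 68, F = 39, f = 24, h = 2.
Median ≈ 68 + ((57.5 − 39) / 24) × 2 = 69.5417

69.5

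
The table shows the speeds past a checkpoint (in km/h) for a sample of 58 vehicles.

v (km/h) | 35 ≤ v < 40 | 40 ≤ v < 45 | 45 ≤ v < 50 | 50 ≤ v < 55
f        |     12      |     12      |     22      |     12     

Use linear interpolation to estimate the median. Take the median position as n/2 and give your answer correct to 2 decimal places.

46.14

Cumulative frequencies: 12, 24, 46, 58
n = 58; position = n/2 = 29.
This falls in the class 45 ≤ v < 50: L = 45, F = 24, f = 22, h = 5.
Median ≈ 45 + ((29 − 24) / 22) × 5 = 46.1364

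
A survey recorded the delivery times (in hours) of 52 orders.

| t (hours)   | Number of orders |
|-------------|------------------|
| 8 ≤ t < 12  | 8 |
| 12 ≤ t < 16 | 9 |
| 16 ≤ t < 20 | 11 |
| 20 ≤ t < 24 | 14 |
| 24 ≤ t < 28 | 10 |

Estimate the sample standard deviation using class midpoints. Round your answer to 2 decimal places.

5.41

Midpoints: 10, 14, 18, 22, 26
n = 52, Σfm = 972, mean = 18.6923
Σfm² = 19664
Σf(m − x̄)² = Σfm² − (Σfm)²/n = 19664 − 972²/52 = 1495.0769
Sample variance = 1495.0769 / 51 = 29.3152
Standard deviation = √29.3152 = 5.4144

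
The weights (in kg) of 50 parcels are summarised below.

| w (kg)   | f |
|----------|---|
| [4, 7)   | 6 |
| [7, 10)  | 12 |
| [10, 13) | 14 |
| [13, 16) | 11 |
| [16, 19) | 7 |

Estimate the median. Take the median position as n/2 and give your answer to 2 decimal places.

Cumulative frequencies: 6, 18, 32, 43, 50
n = 50; position = n/2 = 25.
This falls in the class [10, 13): L = 10, F = 18, f = 14, h = 3.
Median ≈ 10 + ((25 − 18) / 14) × 3 = 11.5000

11.50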